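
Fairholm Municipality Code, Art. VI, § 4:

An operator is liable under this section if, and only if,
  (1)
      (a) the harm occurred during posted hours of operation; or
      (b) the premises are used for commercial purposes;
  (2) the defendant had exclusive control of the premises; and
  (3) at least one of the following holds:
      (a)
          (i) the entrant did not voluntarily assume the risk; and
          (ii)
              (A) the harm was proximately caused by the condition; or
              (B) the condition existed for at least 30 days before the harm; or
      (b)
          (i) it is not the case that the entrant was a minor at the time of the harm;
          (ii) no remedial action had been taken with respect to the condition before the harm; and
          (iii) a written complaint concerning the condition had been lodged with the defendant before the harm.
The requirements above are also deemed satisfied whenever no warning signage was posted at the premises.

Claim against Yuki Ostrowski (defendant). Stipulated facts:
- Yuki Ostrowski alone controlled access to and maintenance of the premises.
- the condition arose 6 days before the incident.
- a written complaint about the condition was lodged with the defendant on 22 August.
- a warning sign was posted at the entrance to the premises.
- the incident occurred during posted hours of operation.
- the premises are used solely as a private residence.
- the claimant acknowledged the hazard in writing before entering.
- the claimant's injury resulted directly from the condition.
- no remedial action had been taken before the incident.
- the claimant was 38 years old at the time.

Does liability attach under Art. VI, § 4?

Yes — liable.

(a) during posted hours — satisfied.
(b) commercial use — fails.
(1) = T OR F = true.
(2) exclusive control — met.
(i) no assumed risk — not met.
(A) proximate cause — met.
(B) condition ≥30 days old — not satisfied.
So (ii) is satisfied (T OR F).
(a): F AND T → false.
(i) not (entrant a minor) — satisfied.
(ii) no remedial action — met.
(iii) complaint lodged — satisfied.
(b): T AND T AND T → true.
So (3) is satisfied (F OR T).
So Overall is satisfied (T AND T AND T).
Exception (no signage posted) — not satisfied.
Result: main true OR exception false → true.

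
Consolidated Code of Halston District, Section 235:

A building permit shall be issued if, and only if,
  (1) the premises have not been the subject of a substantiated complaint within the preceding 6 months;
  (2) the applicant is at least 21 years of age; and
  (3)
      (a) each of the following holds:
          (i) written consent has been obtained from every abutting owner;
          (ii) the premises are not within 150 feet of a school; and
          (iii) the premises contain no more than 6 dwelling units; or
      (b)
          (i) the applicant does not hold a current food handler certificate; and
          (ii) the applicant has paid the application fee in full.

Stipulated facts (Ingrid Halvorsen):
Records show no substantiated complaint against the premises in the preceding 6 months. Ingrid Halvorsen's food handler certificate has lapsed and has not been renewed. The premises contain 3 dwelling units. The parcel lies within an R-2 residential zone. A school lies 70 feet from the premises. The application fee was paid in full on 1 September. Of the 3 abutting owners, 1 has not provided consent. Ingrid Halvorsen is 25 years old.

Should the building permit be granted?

Yes — granted.

(1) no complaint in 6 mo. — holds.
(2) age ≥ 21 — met.
(i) all abutters consent — fails.
(ii) ≥150 ft from school — not satisfied.
(iii) ≤ 6 units — holds.
So (a) is not satisfied (F AND F AND T).
(i) not (food handler cert.) — satisfied.
(ii) fee paid — satisfied.
(b): T AND T → true.
(3) = F OR T = true.
So Overall is satisfied (T AND T AND T).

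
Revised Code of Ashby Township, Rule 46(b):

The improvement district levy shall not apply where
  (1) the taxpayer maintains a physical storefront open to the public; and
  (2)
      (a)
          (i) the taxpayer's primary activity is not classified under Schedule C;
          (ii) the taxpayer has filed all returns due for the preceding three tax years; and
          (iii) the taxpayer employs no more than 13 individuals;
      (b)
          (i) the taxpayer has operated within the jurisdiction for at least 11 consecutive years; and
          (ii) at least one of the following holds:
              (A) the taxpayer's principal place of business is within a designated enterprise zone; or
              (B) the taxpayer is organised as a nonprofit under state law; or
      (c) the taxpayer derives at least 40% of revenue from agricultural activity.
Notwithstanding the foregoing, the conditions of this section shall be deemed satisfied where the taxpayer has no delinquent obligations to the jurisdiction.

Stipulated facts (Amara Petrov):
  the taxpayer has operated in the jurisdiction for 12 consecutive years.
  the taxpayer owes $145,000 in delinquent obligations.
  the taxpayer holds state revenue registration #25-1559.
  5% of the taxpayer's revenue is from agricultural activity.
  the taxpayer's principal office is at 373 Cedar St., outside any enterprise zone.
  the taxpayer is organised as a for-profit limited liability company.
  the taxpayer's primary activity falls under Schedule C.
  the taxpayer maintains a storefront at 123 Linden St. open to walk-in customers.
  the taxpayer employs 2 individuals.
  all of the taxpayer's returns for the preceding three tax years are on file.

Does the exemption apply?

(1) has storefront — satisfied.
(i) not (Schedule C activity) — not met.
(ii) returns current — met.
(iii) ≤ 13 employees — met.
(a): F AND T AND T → false.
(i) ≥ 11 yrs in jurisdiction — satisfied.
(A) in enterprise zone — not met.
(B) nonprofit — not met.
So (ii) is not satisfied (F OR F).
(b): T AND F → false.
(c) ≥40% agricultural — not satisfied.
So (2) is not satisfied (F OR F OR F).
Overall = T AND F = false.
Exception (no delinquency) — not satisfied.
Result: main false OR exception false → false.

No — not exempt.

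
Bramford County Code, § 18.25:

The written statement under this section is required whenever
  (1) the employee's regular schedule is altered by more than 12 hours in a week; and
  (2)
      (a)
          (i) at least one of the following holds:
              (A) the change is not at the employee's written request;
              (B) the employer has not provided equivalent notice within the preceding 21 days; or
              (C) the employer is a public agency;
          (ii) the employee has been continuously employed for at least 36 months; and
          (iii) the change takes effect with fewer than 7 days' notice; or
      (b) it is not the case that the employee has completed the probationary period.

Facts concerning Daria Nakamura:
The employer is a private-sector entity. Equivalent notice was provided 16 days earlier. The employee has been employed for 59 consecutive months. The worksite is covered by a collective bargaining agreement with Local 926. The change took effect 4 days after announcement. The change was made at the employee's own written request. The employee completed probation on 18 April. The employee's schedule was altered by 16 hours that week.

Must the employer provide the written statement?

(1) schedule shift > 12h — met.
(A) not employee-requested — fails.
(B) no recent notice — not satisfied.
(C) public agency — not met.
So (i) is not satisfied (F OR F OR F).
(ii) tenure ≥ 36 mo. — satisfied.
(iii) < 7 days' notice — satisfied.
So (a) is not satisfied (F AND T AND T).
(b) not (past probation) — not satisfied.
(2): F OR F → false.
So Overall is not satisfied (T AND F).

No — not required.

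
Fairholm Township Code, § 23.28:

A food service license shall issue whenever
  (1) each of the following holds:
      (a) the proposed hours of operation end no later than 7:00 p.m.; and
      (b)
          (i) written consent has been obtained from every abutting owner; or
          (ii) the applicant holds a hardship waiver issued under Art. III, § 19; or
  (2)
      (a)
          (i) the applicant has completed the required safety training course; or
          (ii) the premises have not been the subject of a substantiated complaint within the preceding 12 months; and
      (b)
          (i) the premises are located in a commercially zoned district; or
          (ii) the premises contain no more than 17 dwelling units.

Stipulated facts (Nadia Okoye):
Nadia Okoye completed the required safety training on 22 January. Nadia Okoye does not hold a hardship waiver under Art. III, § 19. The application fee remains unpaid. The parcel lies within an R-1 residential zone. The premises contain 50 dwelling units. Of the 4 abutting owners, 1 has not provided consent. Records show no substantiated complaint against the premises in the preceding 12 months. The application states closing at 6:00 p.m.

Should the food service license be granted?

(a) closes by 7 p.m. — holds.
(i) all abutters consent — not met.
(ii) hardship waiver — fails.
(b) = F OR F = false.
So (1) is not satisfied (T AND F).
(i) safety training — met.
(ii) no complaint in 12 mo. — satisfied.
(a): T OR T → true.
(i) commercially zoned — not met.
(ii) ≤ 17 units — fails.
So (b) is not satisfied (F OR F).
(2): T AND F → false.
Overall = F OR F = false.

No — denied.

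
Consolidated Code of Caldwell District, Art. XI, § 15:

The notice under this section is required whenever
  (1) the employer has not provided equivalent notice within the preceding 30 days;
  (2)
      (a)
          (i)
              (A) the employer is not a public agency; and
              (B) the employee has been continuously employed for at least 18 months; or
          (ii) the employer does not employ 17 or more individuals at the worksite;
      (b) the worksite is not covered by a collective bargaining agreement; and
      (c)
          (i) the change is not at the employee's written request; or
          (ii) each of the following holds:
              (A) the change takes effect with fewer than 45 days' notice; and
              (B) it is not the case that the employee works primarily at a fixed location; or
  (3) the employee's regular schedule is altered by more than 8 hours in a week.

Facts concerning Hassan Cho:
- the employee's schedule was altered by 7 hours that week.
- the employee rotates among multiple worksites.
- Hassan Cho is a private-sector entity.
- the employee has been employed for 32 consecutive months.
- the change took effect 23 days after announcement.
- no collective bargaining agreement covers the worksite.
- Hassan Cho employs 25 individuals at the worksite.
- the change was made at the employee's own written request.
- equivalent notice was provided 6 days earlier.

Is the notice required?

Yes — required.

(1) no recent notice — not met.
(A) not (public agency) — satisfied.
(B) tenure ≥ 18 mo. — holds.
(i): T AND T → true.
(ii) not (≥ 17 at site) — not satisfied.
(a) = T OR F = true.
(b) no CBA — holds.
(i) not employee-requested — not satisfied.
(A) < 45 days' notice — satisfied.
(B) not (fixed location) — holds.
(ii) = T AND T = true.
(c): F OR T → true.
So (2) is satisfied (T AND T AND T).
(3) schedule shift > 8h — fails.
Overall = F OR T OR F = true.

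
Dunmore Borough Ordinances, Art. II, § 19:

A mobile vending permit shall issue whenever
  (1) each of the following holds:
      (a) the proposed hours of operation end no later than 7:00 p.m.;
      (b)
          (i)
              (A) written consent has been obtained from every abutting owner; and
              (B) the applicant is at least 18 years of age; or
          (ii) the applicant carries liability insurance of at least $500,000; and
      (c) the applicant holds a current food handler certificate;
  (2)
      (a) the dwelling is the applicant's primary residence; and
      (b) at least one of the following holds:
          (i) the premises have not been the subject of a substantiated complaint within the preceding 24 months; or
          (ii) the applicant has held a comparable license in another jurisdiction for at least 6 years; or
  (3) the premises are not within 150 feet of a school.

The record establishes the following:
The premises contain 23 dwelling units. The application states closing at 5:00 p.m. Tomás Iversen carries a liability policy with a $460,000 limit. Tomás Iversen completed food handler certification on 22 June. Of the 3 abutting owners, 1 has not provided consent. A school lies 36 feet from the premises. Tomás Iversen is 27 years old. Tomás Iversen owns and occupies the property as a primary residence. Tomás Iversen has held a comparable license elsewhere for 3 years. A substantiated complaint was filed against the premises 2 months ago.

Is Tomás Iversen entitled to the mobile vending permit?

(a) closes by 7 p.m. — satisfied.
(A) all abutters consent — not satisfied.
(B) age ≥ 18 — satisfied.
(i) = F AND T = false.
(ii) insurance ≥ $500,000 — fails.
So (b) is not satisfied (F OR F).
(c) food handler cert. — holds.
So (1) is not satisfied (T AND F AND T).
(a) primary residence — holds.
(i) no complaint in 24 mo. — not satisfied.
(ii) prior license ≥ 6 yr — fails.
(b) = F OR F = false.
(2) = T AND F = false.
(3) ≥150 ft from school — not satisfied.
So Overall is not satisfied (F OR F OR F).

No — denied.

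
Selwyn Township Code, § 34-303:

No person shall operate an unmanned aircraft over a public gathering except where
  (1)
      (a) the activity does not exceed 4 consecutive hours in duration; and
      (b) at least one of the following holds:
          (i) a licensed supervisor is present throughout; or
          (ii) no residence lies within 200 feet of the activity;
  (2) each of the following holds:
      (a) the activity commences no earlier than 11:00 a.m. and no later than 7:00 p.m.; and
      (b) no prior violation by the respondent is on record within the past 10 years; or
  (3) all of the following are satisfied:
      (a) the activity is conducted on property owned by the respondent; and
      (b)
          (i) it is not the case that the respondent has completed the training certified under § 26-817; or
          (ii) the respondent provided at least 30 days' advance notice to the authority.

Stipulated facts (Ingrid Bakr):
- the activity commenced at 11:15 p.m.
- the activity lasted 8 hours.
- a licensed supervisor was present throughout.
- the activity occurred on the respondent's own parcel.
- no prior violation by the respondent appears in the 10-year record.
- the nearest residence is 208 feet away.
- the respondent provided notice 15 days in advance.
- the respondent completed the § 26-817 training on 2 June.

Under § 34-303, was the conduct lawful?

(a) ≤ 4 hrs duration — not met.
(i) supervisor present — satisfied.
(ii) no residence in 200 ft — met.
(b): T OR T → true.
So (1) is not satisfied (F AND T).
(a) start within hours — not satisfied.
(b) no prior violation — holds.
So (2) is not satisfied (F AND T).
(a) own property — satisfied.
(i) not (training certified) — not satisfied.
(ii) ≥30 days' notice — not satisfied.
So (b) is not satisfied (F OR F).
(3) = T AND F = false.
Overall: F OR F OR F → false.

No — unlawful.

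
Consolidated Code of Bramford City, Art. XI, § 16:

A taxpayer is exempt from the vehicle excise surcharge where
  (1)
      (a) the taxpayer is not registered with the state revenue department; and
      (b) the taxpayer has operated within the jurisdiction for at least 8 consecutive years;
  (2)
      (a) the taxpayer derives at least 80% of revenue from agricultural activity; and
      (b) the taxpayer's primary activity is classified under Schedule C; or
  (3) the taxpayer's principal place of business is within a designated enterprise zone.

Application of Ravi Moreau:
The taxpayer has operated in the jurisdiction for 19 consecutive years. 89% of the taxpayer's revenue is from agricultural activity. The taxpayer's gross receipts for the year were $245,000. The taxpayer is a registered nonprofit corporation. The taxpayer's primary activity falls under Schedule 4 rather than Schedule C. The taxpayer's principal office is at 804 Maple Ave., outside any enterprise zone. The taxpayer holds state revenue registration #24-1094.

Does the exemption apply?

No — not exempt.

(a) not (state-registered) — fails.
(b) ≥ 8 yrs in jurisdiction — holds.
So (1) is not satisfied (F AND T).
(a) ≥80% agricultural — holds.
(b) Schedule C activity — fails.
(2) = T AND F = false.
(3) in enterprise zone — fails.
So Overall is not satisfied (F OR F OR F).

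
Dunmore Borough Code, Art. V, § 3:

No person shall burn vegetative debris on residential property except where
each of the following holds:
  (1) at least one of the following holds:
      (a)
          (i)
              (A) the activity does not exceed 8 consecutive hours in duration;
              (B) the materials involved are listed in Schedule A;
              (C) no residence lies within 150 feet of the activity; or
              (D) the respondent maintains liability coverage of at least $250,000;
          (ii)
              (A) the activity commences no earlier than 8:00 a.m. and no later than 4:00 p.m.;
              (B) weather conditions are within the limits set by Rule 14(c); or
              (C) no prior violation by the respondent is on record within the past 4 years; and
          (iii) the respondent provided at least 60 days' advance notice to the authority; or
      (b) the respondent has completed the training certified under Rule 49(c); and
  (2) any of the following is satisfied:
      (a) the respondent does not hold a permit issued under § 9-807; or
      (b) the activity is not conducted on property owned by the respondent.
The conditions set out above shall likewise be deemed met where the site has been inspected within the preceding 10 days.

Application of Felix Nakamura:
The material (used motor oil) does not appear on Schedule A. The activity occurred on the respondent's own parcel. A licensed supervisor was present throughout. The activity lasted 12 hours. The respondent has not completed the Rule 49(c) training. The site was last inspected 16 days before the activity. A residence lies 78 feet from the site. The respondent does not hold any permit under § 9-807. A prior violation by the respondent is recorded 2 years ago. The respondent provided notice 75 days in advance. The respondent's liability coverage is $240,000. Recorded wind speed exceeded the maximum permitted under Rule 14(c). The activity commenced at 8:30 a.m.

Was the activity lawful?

(A) ≤ 8 hrs duration — not satisfied.
(B) Schedule A material — not met.
(C) no residence in 150 ft — fails.
(D) coverage ≥ $250,000 — fails.
(i) = F OR F OR F OR F = false.
(A) start within hours — holds.
(B) weather ok — not met.
(C) no prior violation — not satisfied.
(ii) = T OR F OR F = true.
(iii) ≥60 days' notice — met.
(a): F AND T AND T → false.
(b) training certified — fails.
(1): F OR F → false.
(a) not (holds permit) — met.
(b) not (own property) — not met.
(2): T OR F → true.
So Overall is not satisfied (F AND T).
Exception (site inspected) — not satisfied.
Result: main false OR exception false → false.

No — unlawful.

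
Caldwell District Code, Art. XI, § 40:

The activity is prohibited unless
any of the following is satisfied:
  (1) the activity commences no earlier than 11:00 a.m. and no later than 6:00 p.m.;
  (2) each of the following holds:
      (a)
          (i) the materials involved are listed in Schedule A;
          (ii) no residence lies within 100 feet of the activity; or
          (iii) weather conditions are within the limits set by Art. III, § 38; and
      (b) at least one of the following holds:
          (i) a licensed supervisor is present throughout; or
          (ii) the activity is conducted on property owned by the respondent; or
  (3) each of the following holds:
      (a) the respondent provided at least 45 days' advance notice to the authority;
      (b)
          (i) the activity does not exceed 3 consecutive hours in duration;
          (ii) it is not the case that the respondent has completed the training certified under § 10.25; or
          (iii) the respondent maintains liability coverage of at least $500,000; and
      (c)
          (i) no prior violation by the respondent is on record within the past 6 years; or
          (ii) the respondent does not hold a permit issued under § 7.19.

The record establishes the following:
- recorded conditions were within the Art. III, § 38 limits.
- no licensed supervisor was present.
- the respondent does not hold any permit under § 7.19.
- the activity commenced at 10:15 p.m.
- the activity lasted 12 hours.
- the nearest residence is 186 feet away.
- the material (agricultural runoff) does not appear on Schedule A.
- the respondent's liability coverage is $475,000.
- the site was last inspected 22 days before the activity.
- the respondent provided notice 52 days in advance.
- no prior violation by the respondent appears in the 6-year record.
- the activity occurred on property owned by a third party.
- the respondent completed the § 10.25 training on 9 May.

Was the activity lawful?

(1) start within hours — not satisfied.
(i) Schedule A material — not satisfied.
(ii) no residence in 100 ft — satisfied.
(iii) weather ok — met.
So (a) is satisfied (F OR T OR T).
(i) supervisor present — not satisfied.
(ii) own property — fails.
So (b) is not satisfied (F OR F).
(2) = T AND F = false.
(a) ≥45 days' notice — satisfied.
(i) ≤ 3 hrs duration — not met.
(ii) not (training certified) — not satisfied.
(iii) coverage ≥ $500,000 — fails.
(b): F OR F OR F → false.
(i) no prior violation — holds.
(ii) not (holds permit) — holds.
(c) = T OR T = true.
(3) = T AND F AND T = false.
So Overall is not satisfied (F OR F OR F).

No — unlawful.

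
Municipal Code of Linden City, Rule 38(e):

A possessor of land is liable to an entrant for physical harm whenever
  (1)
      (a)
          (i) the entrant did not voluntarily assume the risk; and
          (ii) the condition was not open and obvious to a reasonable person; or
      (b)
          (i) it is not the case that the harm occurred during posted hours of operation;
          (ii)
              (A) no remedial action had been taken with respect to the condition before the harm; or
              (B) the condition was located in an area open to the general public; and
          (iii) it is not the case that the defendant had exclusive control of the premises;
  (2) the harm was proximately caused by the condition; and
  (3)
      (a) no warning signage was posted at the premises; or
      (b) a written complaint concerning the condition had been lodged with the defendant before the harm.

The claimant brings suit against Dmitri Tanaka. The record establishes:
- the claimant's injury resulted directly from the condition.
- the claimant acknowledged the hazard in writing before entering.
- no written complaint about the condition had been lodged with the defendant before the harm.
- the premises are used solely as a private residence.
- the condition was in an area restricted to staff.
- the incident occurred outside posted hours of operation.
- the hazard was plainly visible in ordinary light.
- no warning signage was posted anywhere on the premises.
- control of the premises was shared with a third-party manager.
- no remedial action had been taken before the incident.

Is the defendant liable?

(i) no assumed risk — fails.
(ii) not open/obvious — not met.
(a) = F AND F = false.
(i) not (during posted hours) — met.
(A) no remedial action — satisfied.
(B) public area — not met.
(ii): T OR F → true.
(iii) not (exclusive control) — satisfied.
(b) = T AND T AND T = true.
So (1) is satisfied (F OR T).
(2) proximate cause — holds.
(a) no signage posted — holds.
(b) complaint lodged — not satisfied.
So (3) is satisfied (T OR F).
Overall: T AND T AND T → true.

Yes — liable.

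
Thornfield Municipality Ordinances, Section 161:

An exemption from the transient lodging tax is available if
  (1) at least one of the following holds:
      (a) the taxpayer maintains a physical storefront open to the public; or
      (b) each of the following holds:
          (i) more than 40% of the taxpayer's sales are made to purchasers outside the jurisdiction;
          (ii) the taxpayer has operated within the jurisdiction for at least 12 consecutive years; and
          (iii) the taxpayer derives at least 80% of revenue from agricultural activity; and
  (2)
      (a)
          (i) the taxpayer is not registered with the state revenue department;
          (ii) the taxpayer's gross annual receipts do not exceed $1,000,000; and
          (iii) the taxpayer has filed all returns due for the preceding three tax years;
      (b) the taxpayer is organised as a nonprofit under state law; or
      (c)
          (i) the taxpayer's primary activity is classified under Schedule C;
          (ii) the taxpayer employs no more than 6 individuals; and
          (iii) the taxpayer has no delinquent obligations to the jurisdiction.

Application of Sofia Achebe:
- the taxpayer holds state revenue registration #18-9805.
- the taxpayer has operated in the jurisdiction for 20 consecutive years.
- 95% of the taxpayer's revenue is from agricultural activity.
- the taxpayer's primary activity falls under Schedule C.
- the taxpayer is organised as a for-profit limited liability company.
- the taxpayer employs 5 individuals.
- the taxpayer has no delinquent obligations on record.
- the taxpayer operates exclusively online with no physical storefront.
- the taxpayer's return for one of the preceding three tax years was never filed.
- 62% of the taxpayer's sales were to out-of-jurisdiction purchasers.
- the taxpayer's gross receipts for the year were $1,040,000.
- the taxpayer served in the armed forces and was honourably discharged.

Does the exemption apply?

Yes — exempt.

(a) has storefront — not met.
(i) >40% out-of-jur. sales — satisfied.
(ii) ≥ 12 yrs in jurisdiction — satisfied.
(iii) ≥80% agricultural — holds.
(b) = T AND T AND T = true.
So (1) is satisfied (F OR T).
(i) not (state-registered) — not satisfied.
(ii) receipts ≤ $1,000,000 — not satisfied.
(iii) returns current — fails.
(a) = F AND F AND F = false.
(b) nonprofit — fails.
(i) Schedule C activity — met.
(ii) ≤ 6 employees — met.
(iii) no delinquency — holds.
(c): T AND T AND T → true.
(2) = F OR F OR T = true.
Overall = T AND T = true.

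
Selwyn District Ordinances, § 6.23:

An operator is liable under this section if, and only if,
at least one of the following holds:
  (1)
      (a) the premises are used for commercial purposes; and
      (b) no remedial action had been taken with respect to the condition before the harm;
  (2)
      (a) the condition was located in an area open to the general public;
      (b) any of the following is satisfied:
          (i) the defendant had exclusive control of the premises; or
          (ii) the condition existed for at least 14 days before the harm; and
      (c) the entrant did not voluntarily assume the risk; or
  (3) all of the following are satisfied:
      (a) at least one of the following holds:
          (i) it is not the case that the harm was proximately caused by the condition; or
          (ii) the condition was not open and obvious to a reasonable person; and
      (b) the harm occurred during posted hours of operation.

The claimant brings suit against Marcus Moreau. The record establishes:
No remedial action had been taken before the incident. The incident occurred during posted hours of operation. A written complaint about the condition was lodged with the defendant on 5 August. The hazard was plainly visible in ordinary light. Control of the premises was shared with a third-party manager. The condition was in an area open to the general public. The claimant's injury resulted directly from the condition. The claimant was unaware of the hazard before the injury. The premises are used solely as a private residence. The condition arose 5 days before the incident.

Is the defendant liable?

(a) commercial use — not met.
(b) no remedial action — satisfied.
(1) = F AND T = false.
(a) public area — met.
(i) exclusive control — not satisfied.
(ii) condition ≥14 days old — not satisfied.
(b) = F OR F = false.
(c) no assumed risk — holds.
(2): T AND F AND T → false.
(i) not (proximate cause) — not met.
(ii) not open/obvious — not met.
(a): F OR F → false.
(b) during posted hours — met.
(3) = F AND T = false.
Overall: F OR F OR F → false.

No — not liable.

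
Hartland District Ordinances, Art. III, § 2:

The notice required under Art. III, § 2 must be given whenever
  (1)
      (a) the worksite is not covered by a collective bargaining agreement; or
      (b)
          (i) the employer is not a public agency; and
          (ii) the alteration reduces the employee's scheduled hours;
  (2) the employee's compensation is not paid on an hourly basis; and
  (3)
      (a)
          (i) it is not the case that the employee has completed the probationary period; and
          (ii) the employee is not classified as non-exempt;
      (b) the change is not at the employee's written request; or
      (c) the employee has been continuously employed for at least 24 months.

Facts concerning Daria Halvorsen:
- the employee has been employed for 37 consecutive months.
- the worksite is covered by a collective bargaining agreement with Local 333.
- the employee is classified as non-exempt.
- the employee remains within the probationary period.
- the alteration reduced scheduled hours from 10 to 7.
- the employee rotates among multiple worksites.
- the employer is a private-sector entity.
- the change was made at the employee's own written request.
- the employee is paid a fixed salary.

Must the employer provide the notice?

Yes — required.

(a) no CBA — not met.
(i) not (public agency) — met.
(ii) hours reduced — holds.
So (b) is satisfied (T AND T).
(1): F OR T → true.
(2) not (hourly-paid) — satisfied.
(i) not (past probation) — holds.
(ii) not (non-exempt) — not satisfied.
(a): T AND F → false.
(b) not employee-requested — not met.
(c) tenure ≥ 24 mo. — holds.
(3): F OR F OR T → true.
Overall: T AND T AND T → true.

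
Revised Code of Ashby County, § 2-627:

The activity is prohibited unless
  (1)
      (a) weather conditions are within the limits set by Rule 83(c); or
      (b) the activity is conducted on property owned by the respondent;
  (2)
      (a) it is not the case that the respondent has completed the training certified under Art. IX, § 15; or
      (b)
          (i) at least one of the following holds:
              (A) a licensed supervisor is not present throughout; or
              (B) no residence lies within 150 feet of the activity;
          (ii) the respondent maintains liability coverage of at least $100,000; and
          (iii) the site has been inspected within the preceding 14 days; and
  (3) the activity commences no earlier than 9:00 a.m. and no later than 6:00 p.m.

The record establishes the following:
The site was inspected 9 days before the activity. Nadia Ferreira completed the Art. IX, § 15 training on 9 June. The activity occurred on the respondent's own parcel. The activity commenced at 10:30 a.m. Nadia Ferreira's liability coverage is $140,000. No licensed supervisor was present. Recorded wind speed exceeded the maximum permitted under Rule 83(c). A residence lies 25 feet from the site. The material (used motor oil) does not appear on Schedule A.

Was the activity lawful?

(a) weather ok — fails.
(b) own property — holds.
(1) = F OR T = true.
(a) not (training certified) — fails.
(A) not (supervisor present) — holds.
(B) no residence in 150 ft — not met.
(i): T OR F → true.
(ii) coverage ≥ $100,000 — satisfied.
(iii) site inspected — satisfied.
(b) = T AND T AND T = true.
(2) = F OR T = true.
(3) start within hours — satisfied.
Overall = T AND T AND T = true.

Yes — lawful.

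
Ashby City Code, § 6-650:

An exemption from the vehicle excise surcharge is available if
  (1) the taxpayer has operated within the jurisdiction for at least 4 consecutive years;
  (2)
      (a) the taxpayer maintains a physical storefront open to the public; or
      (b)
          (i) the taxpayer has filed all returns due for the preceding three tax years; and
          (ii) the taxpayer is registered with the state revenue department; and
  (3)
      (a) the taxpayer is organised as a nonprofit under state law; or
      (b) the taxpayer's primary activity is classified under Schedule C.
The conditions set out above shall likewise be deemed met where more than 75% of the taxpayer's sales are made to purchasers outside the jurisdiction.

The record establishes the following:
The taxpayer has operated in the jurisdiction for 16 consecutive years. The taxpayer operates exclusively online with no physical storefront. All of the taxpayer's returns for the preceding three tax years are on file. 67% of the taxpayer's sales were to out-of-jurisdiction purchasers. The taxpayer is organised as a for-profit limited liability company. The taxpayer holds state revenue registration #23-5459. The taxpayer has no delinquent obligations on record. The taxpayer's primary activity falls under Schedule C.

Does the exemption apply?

(1) ≥ 4 yrs in jurisdiction — satisfied.
(a) has storefront — not satisfied.
(i) returns current — met.
(ii) state-registered — holds.
So (b) is satisfied (T AND T).
(2): F OR T → true.
(a) nonprofit — fails.
(b) Schedule C activity — satisfied.
So (3) is satisfied (F OR T).
Overall = T AND T AND T = true.
Exception (>75% out-of-jur. sales) — not satisfied.
Result: main true OR exception false → true.

Yes — exempt.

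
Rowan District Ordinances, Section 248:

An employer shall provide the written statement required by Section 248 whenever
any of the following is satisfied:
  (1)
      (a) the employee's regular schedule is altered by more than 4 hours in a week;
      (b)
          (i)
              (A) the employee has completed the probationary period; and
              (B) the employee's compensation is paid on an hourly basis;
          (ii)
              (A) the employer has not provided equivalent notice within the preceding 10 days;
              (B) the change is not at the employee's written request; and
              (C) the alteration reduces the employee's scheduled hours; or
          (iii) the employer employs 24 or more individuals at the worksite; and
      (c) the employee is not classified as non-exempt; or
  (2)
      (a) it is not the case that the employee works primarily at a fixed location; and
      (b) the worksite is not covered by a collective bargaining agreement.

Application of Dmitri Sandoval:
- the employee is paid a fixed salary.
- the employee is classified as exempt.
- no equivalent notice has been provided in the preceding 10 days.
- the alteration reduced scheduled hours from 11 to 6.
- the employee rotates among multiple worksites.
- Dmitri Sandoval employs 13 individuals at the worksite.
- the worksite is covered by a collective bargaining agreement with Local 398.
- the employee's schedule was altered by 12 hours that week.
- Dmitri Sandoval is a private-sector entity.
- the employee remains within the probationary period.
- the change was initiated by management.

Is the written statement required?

Yes — required.

(a) schedule shift > 4h — met.
(A) past probation — fails.
(B) hourly-paid — not satisfied.
(i): F AND F → false.
(A) no recent notice — satisfied.
(B) not employee-requested — met.
(C) hours reduced — satisfied.
(ii): T AND T AND T → true.
(iii) ≥ 24 at site — fails.
(b): F OR T OR F → true.
(c) not (non-exempt) — satisfied.
(1) = T AND T AND T = true.
(a) not (fixed location) — met.
(b) no CBA — fails.
(2): T AND F → false.
Overall: T OR F → true.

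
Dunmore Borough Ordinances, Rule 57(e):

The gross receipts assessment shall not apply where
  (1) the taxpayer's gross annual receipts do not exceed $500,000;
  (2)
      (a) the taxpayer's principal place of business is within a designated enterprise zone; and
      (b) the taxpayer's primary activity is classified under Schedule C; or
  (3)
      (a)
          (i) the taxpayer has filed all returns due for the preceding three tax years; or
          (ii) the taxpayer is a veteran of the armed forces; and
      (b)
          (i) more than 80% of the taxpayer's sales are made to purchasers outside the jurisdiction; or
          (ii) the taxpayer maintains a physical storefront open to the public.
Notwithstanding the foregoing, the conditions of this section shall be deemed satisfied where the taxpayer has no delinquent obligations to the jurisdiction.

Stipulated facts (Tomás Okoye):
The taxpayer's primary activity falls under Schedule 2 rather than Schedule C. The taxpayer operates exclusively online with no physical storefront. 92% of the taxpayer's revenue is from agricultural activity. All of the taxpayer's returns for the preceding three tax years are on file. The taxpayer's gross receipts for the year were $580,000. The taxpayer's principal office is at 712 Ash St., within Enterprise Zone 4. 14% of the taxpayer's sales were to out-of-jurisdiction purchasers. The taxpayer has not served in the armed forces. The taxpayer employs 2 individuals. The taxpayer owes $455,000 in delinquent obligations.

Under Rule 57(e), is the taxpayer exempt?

No — not exempt.

(1) receipts ≤ $500,000 — not satisfied.
(a) in enterprise zone — holds.
(b) Schedule C activity — fails.
(2): T AND F → false.
(i) returns current — holds.
(ii) veteran — fails.
So (a) is satisfied (T OR F).
(i) >80% out-of-jur. sales — not satisfied.
(ii) has storefront — fails.
(b): F OR F → false.
(3) = T AND F = false.
So Overall is not satisfied (F OR F OR F).
Exception (no delinquency) — not satisfied.
Result: main false OR exception false → false.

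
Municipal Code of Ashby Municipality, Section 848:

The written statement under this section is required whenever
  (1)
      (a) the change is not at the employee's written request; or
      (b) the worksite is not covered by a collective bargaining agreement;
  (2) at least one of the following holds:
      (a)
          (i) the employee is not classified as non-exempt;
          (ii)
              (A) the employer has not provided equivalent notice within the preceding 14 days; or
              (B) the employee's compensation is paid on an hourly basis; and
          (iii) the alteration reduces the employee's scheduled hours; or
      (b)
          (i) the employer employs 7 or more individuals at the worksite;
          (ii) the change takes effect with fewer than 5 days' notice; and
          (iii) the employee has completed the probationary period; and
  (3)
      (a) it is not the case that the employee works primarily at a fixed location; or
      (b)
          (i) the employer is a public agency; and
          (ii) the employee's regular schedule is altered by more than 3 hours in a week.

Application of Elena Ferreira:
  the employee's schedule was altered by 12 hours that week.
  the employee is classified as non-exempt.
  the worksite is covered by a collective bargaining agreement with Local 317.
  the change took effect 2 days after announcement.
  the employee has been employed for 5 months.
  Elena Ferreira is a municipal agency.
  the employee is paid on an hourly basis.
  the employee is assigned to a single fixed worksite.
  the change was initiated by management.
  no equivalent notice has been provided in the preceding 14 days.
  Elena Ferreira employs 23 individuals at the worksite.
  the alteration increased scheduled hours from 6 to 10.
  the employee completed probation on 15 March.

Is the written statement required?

(a) not employee-requested — satisfied.
(b) no CBA — not satisfied.
(1): T OR F → true.
(i) not (non-exempt) — not satisfied.
(A) no recent notice — satisfied.
(B) hourly-paid — met.
(ii) = T OR T = true.
(iii) hours reduced — fails.
(a) = F AND T AND F = false.
(i) ≥ 7 at site — met.
(ii) < 5 days' notice — met.
(iii) past probation — satisfied.
So (b) is satisfied (T AND T AND T).
(2) = F OR T = true.
(a) not (fixed location) — not met.
(i) public agency — met.
(ii) schedule shift > 3h — holds.
(b) = T AND T = true.
(3) = F OR T = true.
Overall: T AND T AND T → true.

Yes — required.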